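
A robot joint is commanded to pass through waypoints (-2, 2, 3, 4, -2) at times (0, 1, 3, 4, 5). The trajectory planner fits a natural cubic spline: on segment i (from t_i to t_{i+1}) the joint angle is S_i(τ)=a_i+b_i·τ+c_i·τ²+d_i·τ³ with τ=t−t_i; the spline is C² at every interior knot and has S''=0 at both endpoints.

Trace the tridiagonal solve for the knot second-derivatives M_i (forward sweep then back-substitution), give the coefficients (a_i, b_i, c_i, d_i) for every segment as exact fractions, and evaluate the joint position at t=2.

  seg 0: a=-2 b=1173/244 c=0 d=-197/244
  seg 1: a=2 b=291/122 c=-591/244 d=361/488
  seg 2: a=3 b=96/61 c=123/61 d=-158/61
  seg 3: a=4 b=-132/61 c=-351/61 d=117/61
S(2) = 1319/488

Δ: Δ0=4, Δ1=1/2, Δ2=1, Δ3=-6
row 1: diag=6, rhs=-21; c'=1/3, d'=-7/2
row 2: denom=6−2·1/3=16/3; d'=(3−2·-7/2)/(16/3)=15/8
row 3: denom=4−1·3/16=61/16; d'=(-42−1·15/8)/(61/16)=-702/61
back: M3=-702/61
back: M2=15/8−3/16·-702/61=246/61
back: M1=-7/2−1/3·246/61=-591/122
M: M0=0, M1=-591/122, M2=246/61, M3=-702/61, M4=0
seg 0: a=-2, c=M0/2=0, d=(M1−M0)/(6·1)=-197/244, b=Δ0−h0·(2M0+M1)/6=1173/244
seg 1: a=2, c=M1/2=-591/244, d=(M2−M1)/(6·2)=361/488, b=Δ1−h1·(2M1+M2)/6=291/122
seg 2: a=3, c=M2/2=123/61, d=(M3−M2)/(6·1)=-158/61, b=Δ2−h2·(2M2+M3)/6=96/61
seg 3: a=4, c=M3/2=-351/61, d=(M4−M3)/(6·1)=117/61, b=Δ3−h3·(2M3+M4)/6=-132/61
t_q=2 → seg 1, τ=1; S=2+291/122·τ+-591/244·τ²+361/488·τ³=1319/488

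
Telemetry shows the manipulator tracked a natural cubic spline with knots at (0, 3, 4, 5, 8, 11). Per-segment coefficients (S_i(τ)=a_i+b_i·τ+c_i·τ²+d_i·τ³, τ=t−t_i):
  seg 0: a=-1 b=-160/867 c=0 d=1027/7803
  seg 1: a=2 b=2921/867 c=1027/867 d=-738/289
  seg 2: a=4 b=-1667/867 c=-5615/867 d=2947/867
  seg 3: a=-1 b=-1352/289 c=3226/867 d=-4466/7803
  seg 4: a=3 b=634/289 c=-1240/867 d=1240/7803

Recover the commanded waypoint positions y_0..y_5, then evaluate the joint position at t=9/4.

y_0 = S_0(0) = a_0 = -1
y_1 = S_1(0) = a_1 = 2
y_2 = S_2(0) = a_2 = 4
y_3 = S_3(0) = a_3 = -1
y_4 = S_4(0) = a_4 = 3
y_5 = S_4(3) = 1
t_q=9/4 is in segment 0 (τ=9/4); S_0(τ)=1553/18496

y_0=-1 y_1=2 y_2=4 y_3=-1 y_4=3 y_5=1
S(9/4) = 1553/18496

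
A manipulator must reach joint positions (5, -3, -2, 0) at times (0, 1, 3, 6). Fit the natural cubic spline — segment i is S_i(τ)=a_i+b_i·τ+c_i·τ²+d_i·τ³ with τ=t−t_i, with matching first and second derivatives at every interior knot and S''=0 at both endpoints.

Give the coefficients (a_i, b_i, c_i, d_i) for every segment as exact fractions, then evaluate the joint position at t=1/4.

  seg 0: a=5 b=-799/84 c=0 d=127/84
  seg 1: a=-3 b=-209/42 c=127/28 d=-151/168
  seg 2: a=-2 b=50/21 c=-6/7 d=2/21
S(1/4) = 4741/1792

Δ: Δ0=-8, Δ1=1/2, Δ2=2/3
row 1: diag=6, rhs=51; c'=1/3, d'=17/2
row 2: denom=10−2·1/3=28/3; d'=(1−2·17/2)/(28/3)=-12/7
back: M2=-12/7
back: M1=17/2−1/3·-12/7=127/14
M: M0=0, M1=127/14, M2=-12/7, M3=0
seg 0: a=5, c=M0/2=0, d=(M1−M0)/(6·1)=127/84, b=Δ0−h0·(2M0+M1)/6=-799/84
seg 1: a=-3, c=M1/2=127/28, d=(M2−M1)/(6·2)=-151/168, b=Δ1−h1·(2M1+M2)/6=-209/42
seg 2: a=-2, c=M2/2=-6/7, d=(M3−M2)/(6·3)=2/21, b=Δ2−h2·(2M2+M3)/6=50/21
t_q=1/4 → seg 0, τ=1/4; S=5+-799/84·τ+0·τ²+127/84·τ³=4741/1792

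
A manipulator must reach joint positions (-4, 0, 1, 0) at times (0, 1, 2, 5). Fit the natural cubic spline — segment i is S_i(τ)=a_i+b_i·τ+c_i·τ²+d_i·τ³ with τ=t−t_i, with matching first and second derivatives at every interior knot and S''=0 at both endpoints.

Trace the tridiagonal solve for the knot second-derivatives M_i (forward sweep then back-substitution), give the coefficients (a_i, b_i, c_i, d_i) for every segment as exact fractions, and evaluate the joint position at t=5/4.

  seg 0: a=-4 b=440/93 c=0 d=-68/93
  seg 1: a=0 b=236/93 c=-68/31 d=61/93
  seg 2: a=1 b=11/93 c=-7/31 d=7/279
S(5/4) = 1007/1984

Δ: Δ0=4, Δ1=1, Δ2=-1/3
row 1: diag=4, rhs=-18; c'=1/4, d'=-9/2
row 2: denom=8−1·1/4=31/4; d'=(-8−1·-9/2)/(31/4)=-14/31
back: M2=-14/31
back: M1=-9/2−1/4·-14/31=-136/31
M: M0=0, M1=-136/31, M2=-14/31, M3=0
seg 0: a=-4, c=M0/2=0, d=(M1−M0)/(6·1)=-68/93, b=Δ0−h0·(2M0+M1)/6=440/93
seg 1: a=0, c=M1/2=-68/31, d=(M2−M1)/(6·1)=61/93, b=Δ1−h1·(2M1+M2)/6=236/93
seg 2: a=1, c=M2/2=-7/31, d=(M3−M2)/(6·3)=7/279, b=Δ2−h2·(2M2+M3)/6=11/93
t_q=5/4 → seg 1, τ=1/4; S=0+236/93·τ+-68/31·τ²+61/93·τ³=1007/1984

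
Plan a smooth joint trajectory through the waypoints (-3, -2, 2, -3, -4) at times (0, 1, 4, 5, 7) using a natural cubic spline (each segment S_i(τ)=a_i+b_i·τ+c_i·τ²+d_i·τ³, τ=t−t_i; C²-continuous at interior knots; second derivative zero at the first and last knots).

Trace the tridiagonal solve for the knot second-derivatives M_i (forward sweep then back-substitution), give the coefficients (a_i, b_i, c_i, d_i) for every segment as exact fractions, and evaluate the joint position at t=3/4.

  seg 0: a=-3 b=1073/1932 c=0 d=859/1932
  seg 1: a=-2 b=1825/966 c=859/644 d=-2935/5796
  seg 2: a=2 b=-7303/1932 c=-519/161 d=553/276
  seg 3: a=-3 b=-4073/966 c=1795/644 d=-1795/3864
S(3/4) = -14107/5888

Δ: Δ0=1, Δ1=4/3, Δ2=-5, Δ3=-1/2
row 1: diag=8, rhs=2; c'=3/8, d'=1/4
row 2: denom=8−3·3/8=55/8; d'=(-38−3·1/4)/(55/8)=-62/11
row 3: denom=6−1·8/55=322/55; d'=(27−1·-62/11)/(322/55)=1795/322
back: M3=1795/322
back: M2=-62/11−8/55·1795/322=-1038/161
back: M1=1/4−3/8·-1038/161=859/322
M: M0=0, M1=859/322, M2=-1038/161, M3=1795/322, M4=0
seg 0: a=-3, c=M0/2=0, d=(M1−M0)/(6·1)=859/1932, b=Δ0−h0·(2M0+M1)/6=1073/1932
seg 1: a=-2, c=M1/2=859/644, d=(M2−M1)/(6·3)=-2935/5796, b=Δ1−h1·(2M1+M2)/6=1825/966
seg 2: a=2, c=M2/2=-519/161, d=(M3−M2)/(6·1)=553/276, b=Δ2−h2·(2M2+M3)/6=-7303/1932
seg 3: a=-3, c=M3/2=1795/644, d=(M4−M3)/(6·2)=-1795/3864, b=Δ3−h3·(2M3+M4)/6=-4073/966
t_q=3/4 → seg 0, τ=3/4; S=-3+1073/1932·τ+0·τ²+859/1932·τ³=-14107/5888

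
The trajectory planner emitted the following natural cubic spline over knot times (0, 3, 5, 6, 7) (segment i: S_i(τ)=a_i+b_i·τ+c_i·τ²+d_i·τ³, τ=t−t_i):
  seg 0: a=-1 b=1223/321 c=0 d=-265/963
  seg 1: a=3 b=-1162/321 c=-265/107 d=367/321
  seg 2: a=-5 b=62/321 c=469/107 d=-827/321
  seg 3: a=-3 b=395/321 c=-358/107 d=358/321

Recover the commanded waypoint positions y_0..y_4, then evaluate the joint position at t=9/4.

y_0=-1 y_1=3 y_2=-5 y_3=-3 y_4=-4
S(9/4) = 30391/6848

y_0 = S_0(0) = a_0 = -1
y_1 = S_1(0) = a_1 = 3
y_2 = S_2(0) = a_2 = -5
y_3 = S_3(0) = a_3 = -3
y_4 = S_3(1) = -4
t_q=9/4 is in segment 0 (τ=9/4); S_0(τ)=30391/6848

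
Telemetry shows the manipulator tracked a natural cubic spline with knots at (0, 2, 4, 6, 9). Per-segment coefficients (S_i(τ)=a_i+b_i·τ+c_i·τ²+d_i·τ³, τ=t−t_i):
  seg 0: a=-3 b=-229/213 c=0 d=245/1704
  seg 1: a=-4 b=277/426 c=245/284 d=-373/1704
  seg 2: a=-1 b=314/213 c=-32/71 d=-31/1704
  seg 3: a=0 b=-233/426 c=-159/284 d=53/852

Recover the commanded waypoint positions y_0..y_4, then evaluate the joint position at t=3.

y_0=-3 y_1=-4 y_2=-1 y_3=0 y_4=-5
S(3) = -1537/568

y_0 = S_0(0) = a_0 = -3
y_1 = S_1(0) = a_1 = -4
y_2 = S_2(0) = a_2 = -1
y_3 = S_3(0) = a_3 = 0
y_4 = S_3(3) = -5
t_q=3 is in segment 1 (τ=1); S_1(τ)=-1537/568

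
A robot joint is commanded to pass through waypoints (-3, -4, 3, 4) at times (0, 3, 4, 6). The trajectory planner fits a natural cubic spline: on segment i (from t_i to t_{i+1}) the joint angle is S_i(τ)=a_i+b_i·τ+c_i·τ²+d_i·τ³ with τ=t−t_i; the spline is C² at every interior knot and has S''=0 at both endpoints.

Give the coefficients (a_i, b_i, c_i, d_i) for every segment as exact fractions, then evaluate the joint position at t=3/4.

Δ: Δ0=-1/3, Δ1=7, Δ2=1/2
row 1: diag=8, rhs=44; c'=1/8, d'=11/2
row 2: denom=6−1·1/8=47/8; d'=(-39−1·11/2)/(47/8)=-356/47
back: M2=-356/47
back: M1=11/2−1/8·-356/47=303/47
M: M0=0, M1=303/47, M2=-356/47, M3=0
seg 0: a=-3, c=M0/2=0, d=(M1−M0)/(6·3)=101/282, b=Δ0−h0·(2M0+M1)/6=-1003/282
seg 1: a=-4, c=M1/2=303/94, d=(M2−M1)/(6·1)=-659/282, b=Δ1−h1·(2M1+M2)/6=862/141
seg 2: a=3, c=M2/2=-178/47, d=(M3−M2)/(6·2)=89/141, b=Δ2−h2·(2M2+M3)/6=1565/282
t_q=3/4 → seg 0, τ=3/4; S=-3+-1003/282·τ+0·τ²+101/282·τ³=-33187/6016

  seg 0: a=-3 b=-1003/282 c=0 d=101/282
  seg 1: a=-4 b=862/141 c=303/94 d=-659/282
  seg 2: a=3 b=1565/282 c=-178/47 d=89/141
S(3/4) = -33187/6016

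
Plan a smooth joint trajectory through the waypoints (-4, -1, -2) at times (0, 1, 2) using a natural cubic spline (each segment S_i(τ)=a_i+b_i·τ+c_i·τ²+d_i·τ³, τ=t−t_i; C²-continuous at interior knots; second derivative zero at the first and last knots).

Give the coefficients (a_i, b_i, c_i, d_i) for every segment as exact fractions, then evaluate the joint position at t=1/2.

  seg 0: a=-4 b=4 c=0 d=-1
  seg 1: a=-1 b=1 c=-3 d=1
S(1/2) = -17/8

Δ: Δ0=3, Δ1=-1
row 1: diag=4, rhs=-24; c'=1/4, d'=-6
back: M1=-6
M: M0=0, M1=-6, M2=0
seg 0: a=-4, c=M0/2=0, d=(M1−M0)/(6·1)=-1, b=Δ0−h0·(2M0+M1)/6=4
seg 1: a=-1, c=M1/2=-3, d=(M2−M1)/(6·1)=1, b=Δ1−h1·(2M1+M2)/6=1
t_q=1/2 → seg 0, τ=1/2; S=-4+4·τ+0·τ²+-1·τ³=-17/8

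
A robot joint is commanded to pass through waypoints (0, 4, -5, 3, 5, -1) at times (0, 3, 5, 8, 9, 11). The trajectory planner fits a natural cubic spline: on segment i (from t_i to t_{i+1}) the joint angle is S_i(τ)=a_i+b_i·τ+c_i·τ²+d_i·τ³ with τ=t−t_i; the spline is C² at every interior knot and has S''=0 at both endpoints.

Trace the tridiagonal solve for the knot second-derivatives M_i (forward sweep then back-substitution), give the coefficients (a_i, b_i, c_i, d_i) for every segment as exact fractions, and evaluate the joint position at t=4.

  seg 0: a=0 b=14579/3972 c=0 d=-9283/35748
  seg 1: a=4 b=-6635/1986 c=-9283/3972 d=2327/2648
  seg 2: a=-5 b=-2129/993 c=2915/993 d=-3968/8937
  seg 3: a=3 b=3457/993 c=-351/331 d=-418/993
  seg 4: a=5 b=97/993 c=-769/331 d=769/1986
S(4) = -6349/7944

Δ: Δ0=4/3, Δ1=-9/2, Δ2=8/3, Δ3=2, Δ4=-3
row 1: diag=10, rhs=-35; c'=1/5, d'=-7/2
row 2: denom=10−2·1/5=48/5; d'=(43−2·-7/2)/(48/5)=125/24
row 3: denom=8−3·5/16=113/16; d'=(-4−3·125/24)/(113/16)=-314/113
row 4: denom=6−1·16/113=662/113; d'=(-30−1·-314/113)/(662/113)=-1538/331
back: M4=-1538/331
back: M3=-314/113−16/113·-1538/331=-702/331
back: M2=125/24−5/16·-702/331=5830/993
back: M1=-7/2−1/5·5830/993=-9283/1986
M: M0=0, M1=-9283/1986, M2=5830/993, M3=-702/331, M4=-1538/331, M5=0
seg 0: a=0, c=M0/2=0, d=(M1−M0)/(6·3)=-9283/35748, b=Δ0−h0·(2M0+M1)/6=14579/3972
seg 1: a=4, c=M1/2=-9283/3972, d=(M2−M1)/(6·2)=2327/2648, b=Δ1−h1·(2M1+M2)/6=-6635/1986
seg 2: a=-5, c=M2/2=2915/993, d=(M3−M2)/(6·3)=-3968/8937, b=Δ2−h2·(2M2+M3)/6=-2129/993
seg 3: a=3, c=M3/2=-351/331, d=(M4−M3)/(6·1)=-418/993, b=Δ3−h3·(2M3+M4)/6=3457/993
seg 4: a=5, c=M4/2=-769/331, d=(M5−M4)/(6·2)=769/1986, b=Δ4−h4·(2M4+M5)/6=97/993
t_q=4 → seg 1, τ=1; S=4+-6635/1986·τ+-9283/3972·τ²+2327/2648·τ³=-6349/7944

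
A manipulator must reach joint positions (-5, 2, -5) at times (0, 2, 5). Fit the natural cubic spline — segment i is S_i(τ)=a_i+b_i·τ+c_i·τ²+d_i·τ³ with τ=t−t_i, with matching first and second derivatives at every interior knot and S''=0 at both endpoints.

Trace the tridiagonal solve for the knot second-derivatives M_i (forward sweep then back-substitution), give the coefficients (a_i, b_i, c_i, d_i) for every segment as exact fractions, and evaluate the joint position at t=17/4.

  seg 0: a=-5 b=14/3 c=0 d=-7/24
  seg 1: a=2 b=7/6 c=-7/4 d=7/36
S(17/4) = -517/256

Δ: Δ0=7/2, Δ1=-7/3
row 1: diag=10, rhs=-35; c'=3/10, d'=-7/2
back: M1=-7/2
M: M0=0, M1=-7/2, M2=0
seg 0: a=-5, c=M0/2=0, d=(M1−M0)/(6·2)=-7/24, b=Δ0−h0·(2M0+M1)/6=14/3
seg 1: a=2, c=M1/2=-7/4, d=(M2−M1)/(6·3)=7/36, b=Δ1−h1·(2M1+M2)/6=7/6
t_q=17/4 → seg 1, τ=9/4; S=2+7/6·τ+-7/4·τ²+7/36·τ³=-517/256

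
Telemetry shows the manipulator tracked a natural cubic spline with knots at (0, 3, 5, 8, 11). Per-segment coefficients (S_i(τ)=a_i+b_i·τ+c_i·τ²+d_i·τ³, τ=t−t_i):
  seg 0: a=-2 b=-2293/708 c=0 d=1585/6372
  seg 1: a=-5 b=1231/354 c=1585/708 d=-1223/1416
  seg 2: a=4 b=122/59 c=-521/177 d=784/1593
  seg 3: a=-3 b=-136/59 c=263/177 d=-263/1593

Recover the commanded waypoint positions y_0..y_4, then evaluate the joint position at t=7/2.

y_0=-2 y_1=-5 y_2=4 y_3=-3 y_4=-1
S(7/2) = -10609/3776

y_0 = S_0(0) = a_0 = -2
y_1 = S_1(0) = a_1 = -5
y_2 = S_2(0) = a_2 = 4
y_3 = S_3(0) = a_3 = -3
y_4 = S_3(3) = -1
t_q=7/2 is in segment 1 (τ=1/2); S_1(τ)=-10609/3776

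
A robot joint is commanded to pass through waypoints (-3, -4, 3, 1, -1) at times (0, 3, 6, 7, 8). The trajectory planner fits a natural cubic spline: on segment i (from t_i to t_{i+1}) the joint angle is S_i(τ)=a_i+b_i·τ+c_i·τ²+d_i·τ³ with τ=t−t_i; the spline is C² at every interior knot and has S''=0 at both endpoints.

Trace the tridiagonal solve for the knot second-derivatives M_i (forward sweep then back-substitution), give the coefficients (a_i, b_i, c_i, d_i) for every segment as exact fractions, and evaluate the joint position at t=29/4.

Δ: Δ0=-1/3, Δ1=7/3, Δ2=-2, Δ3=-2
row 1: diag=12, rhs=16; c'=1/4, d'=4/3
row 2: denom=8−3·1/4=29/4; d'=(-26−3·4/3)/(29/4)=-120/29
row 3: denom=4−1·4/29=112/29; d'=(0−1·-120/29)/(112/29)=15/14
back: M3=15/14
back: M2=-120/29−4/29·15/14=-30/7
back: M1=4/3−1/4·-30/7=101/42
M: M0=0, M1=101/42, M2=-30/7, M3=15/14, M4=0
seg 0: a=-3, c=M0/2=0, d=(M1−M0)/(6·3)=101/756, b=Δ0−h0·(2M0+M1)/6=-43/28
seg 1: a=-4, c=M1/2=101/84, d=(M2−M1)/(6·3)=-281/756, b=Δ1−h1·(2M1+M2)/6=29/14
seg 2: a=3, c=M2/2=-15/7, d=(M3−M2)/(6·1)=25/28, b=Δ2−h2·(2M2+M3)/6=-3/4
seg 3: a=1, c=M3/2=15/28, d=(M4−M3)/(6·1)=-5/28, b=Δ3−h3·(2M3+M4)/6=-33/14
t_q=29/4 → seg 3, τ=1/4; S=1+-33/14·τ+15/28·τ²+-5/28·τ³=113/256

  seg 0: a=-3 b=-43/28 c=0 d=101/756
  seg 1: a=-4 b=29/14 c=101/84 d=-281/756
  seg 2: a=3 b=-3/4 c=-15/7 d=25/28
  seg 3: a=1 b=-33/14 c=15/28 d=-5/28
S(29/4) = 113/256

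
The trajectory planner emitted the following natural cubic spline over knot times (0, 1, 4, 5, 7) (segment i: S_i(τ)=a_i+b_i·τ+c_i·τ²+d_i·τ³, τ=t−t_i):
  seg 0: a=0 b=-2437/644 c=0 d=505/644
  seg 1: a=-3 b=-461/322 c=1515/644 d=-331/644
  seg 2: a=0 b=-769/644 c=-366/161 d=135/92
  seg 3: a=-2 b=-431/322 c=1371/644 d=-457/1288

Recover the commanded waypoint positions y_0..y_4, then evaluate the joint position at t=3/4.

y_0 = S_0(0) = a_0 = 0
y_1 = S_1(0) = a_1 = -3
y_2 = S_2(0) = a_2 = 0
y_3 = S_3(0) = a_3 = -2
y_4 = S_3(2) = 1
t_q=3/4 is in segment 0 (τ=3/4); S_0(τ)=-14763/5888

y_0=0 y_1=-3 y_2=0 y_3=-2 y_4=1
S(3/4) = -14763/5888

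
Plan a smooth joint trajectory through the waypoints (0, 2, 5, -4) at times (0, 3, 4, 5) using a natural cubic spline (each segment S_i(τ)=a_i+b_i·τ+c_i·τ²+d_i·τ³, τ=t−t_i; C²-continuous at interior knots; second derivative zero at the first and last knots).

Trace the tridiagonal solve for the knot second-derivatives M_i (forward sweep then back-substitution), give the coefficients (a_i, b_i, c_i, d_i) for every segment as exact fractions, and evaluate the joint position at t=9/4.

Δ: Δ0=2/3, Δ1=3, Δ2=-9
row 1: diag=8, rhs=14; c'=1/8, d'=7/4
row 2: denom=4−1·1/8=31/8; d'=(-72−1·7/4)/(31/8)=-590/31
back: M2=-590/31
back: M1=7/4−1/8·-590/31=128/31
M: M0=0, M1=128/31, M2=-590/31, M3=0
seg 0: a=0, c=M0/2=0, d=(M1−M0)/(6·3)=64/279, b=Δ0−h0·(2M0+M1)/6=-130/93
seg 1: a=2, c=M1/2=64/31, d=(M2−M1)/(6·1)=-359/93, b=Δ1−h1·(2M1+M2)/6=446/93
seg 2: a=5, c=M2/2=-295/31, d=(M3−M2)/(6·1)=295/93, b=Δ2−h2·(2M2+M3)/6=-247/93
t_q=9/4 → seg 0, τ=9/4; S=0+-130/93·τ+0·τ²+64/279·τ³=-33/62

  seg 0: a=0 b=-130/93 c=0 d=64/279
  seg 1: a=2 b=446/93 c=64/31 d=-359/93
  seg 2: a=5 b=-247/93 c=-295/31 d=295/93
S(9/4) = -33/62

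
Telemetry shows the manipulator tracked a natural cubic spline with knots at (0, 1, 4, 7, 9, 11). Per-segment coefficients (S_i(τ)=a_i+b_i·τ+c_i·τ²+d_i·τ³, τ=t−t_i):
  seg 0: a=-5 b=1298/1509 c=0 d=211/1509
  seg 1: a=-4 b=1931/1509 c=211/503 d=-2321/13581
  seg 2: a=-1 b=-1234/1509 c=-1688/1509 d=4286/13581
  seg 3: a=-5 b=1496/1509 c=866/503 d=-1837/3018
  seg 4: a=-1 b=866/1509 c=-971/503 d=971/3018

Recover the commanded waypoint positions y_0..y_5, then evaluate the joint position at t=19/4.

y_0=-5 y_1=-4 y_2=-1 y_3=-5 y_4=-1 y_5=-5
S(19/4) = -33953/16096

y_0 = S_0(0) = a_0 = -5
y_1 = S_1(0) = a_1 = -4
y_2 = S_2(0) = a_2 = -1
y_3 = S_3(0) = a_3 = -5
y_4 = S_4(0) = a_4 = -1
y_5 = S_4(2) = -5
t_q=19/4 is in segment 2 (τ=3/4); S_2(τ)=-33953/16096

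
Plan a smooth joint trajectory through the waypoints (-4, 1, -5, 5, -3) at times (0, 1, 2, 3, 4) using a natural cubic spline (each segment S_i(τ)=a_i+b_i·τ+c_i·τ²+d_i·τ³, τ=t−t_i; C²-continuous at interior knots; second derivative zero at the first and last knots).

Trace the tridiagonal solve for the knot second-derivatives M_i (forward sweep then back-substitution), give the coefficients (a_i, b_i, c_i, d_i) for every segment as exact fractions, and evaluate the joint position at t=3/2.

Δ: Δ0=5, Δ1=-6, Δ2=10, Δ3=-8
row 1: diag=4, rhs=-66; c'=1/4, d'=-33/2
row 2: denom=4−1·1/4=15/4; d'=(96−1·-33/2)/(15/4)=30
row 3: denom=4−1·4/15=56/15; d'=(-108−1·30)/(56/15)=-1035/28
back: M3=-1035/28
back: M2=30−4/15·-1035/28=279/7
back: M1=-33/2−1/4·279/7=-741/28
M: M0=0, M1=-741/28, M2=279/7, M3=-1035/28, M4=0
seg 0: a=-4, c=M0/2=0, d=(M1−M0)/(6·1)=-247/56, b=Δ0−h0·(2M0+M1)/6=527/56
seg 1: a=1, c=M1/2=-741/56, d=(M2−M1)/(6·1)=619/56, b=Δ1−h1·(2M1+M2)/6=-107/28
seg 2: a=-5, c=M2/2=279/14, d=(M3−M2)/(6·1)=-717/56, b=Δ2−h2·(2M2+M3)/6=23/8
seg 3: a=5, c=M3/2=-1035/56, d=(M4−M3)/(6·1)=345/56, b=Δ3−h3·(2M3+M4)/6=121/28
t_q=3/2 → seg 1, τ=1/2; S=1+-107/28·τ+-741/56·τ²+619/56·τ³=-1271/448

  seg 0: a=-4 b=527/56 c=0 d=-247/56
  seg 1: a=1 b=-107/28 c=-741/56 d=619/56
  seg 2: a=-5 b=23/8 c=279/14 d=-717/56
  seg 3: a=5 b=121/28 c=-1035/56 d=345/56
S(3/2) = -1271/448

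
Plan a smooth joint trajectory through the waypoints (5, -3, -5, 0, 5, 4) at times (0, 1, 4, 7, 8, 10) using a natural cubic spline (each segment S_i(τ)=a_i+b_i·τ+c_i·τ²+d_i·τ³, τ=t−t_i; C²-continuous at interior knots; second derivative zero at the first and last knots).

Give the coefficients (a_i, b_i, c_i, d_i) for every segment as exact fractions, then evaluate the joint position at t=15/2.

Δ: Δ0=-8, Δ1=-2/3, Δ2=5/3, Δ3=5, Δ4=-1/2
row 1: diag=8, rhs=44; c'=3/8, d'=11/2
row 2: denom=12−3·3/8=87/8; d'=(14−3·11/2)/(87/8)=-20/87
row 3: denom=8−3·8/29=208/29; d'=(20−3·-20/87)/(208/29)=75/26
row 4: denom=6−1·29/208=1219/208; d'=(-33−1·75/26)/(1219/208)=-7464/1219
back: M4=-7464/1219
back: M3=75/26−29/208·-7464/1219=4557/1219
back: M2=-20/87−8/29·4557/1219=-4612/3657
back: M1=11/2−3/8·-4612/3657=7281/1219
M: M0=0, M1=7281/1219, M2=-4612/3657, M3=4557/1219, M4=-7464/1219, M5=0
seg 0: a=5, c=M0/2=0, d=(M1−M0)/(6·1)=2427/2438, b=Δ0−h0·(2M0+M1)/6=-21931/2438
seg 1: a=-3, c=M1/2=7281/2438, d=(M2−M1)/(6·3)=-26455/65826, b=Δ1−h1·(2M1+M2)/6=-7325/1219
seg 2: a=-5, c=M2/2=-2306/3657, d=(M3−M2)/(6·3)=18283/65826, b=Δ2−h2·(2M2+M3)/6=2581/2438
seg 3: a=0, c=M3/2=4557/2438, d=(M4−M3)/(6·1)=-4007/2438, b=Δ3−h3·(2M3+M4)/6=5820/1219
seg 4: a=5, c=M4/2=-3732/1219, d=(M5−M4)/(6·2)=622/1219, b=Δ4−h4·(2M4+M5)/6=8733/2438
t_q=15/2 → seg 3, τ=1/2; S=0+5820/1219·τ+4557/2438·τ²+-4007/2438·τ³=51667/19504

  seg 0: a=5 b=-21931/2438 c=0 d=2427/2438
  seg 1: a=-3 b=-7325/1219 c=7281/2438 d=-26455/65826
  seg 2: a=-5 b=2581/2438 c=-2306/3657 d=18283/65826
  seg 3: a=0 b=5820/1219 c=4557/2438 d=-4007/2438
  seg 4: a=5 b=8733/2438 c=-3732/1219 d=622/1219
S(15/2) = 51667/19504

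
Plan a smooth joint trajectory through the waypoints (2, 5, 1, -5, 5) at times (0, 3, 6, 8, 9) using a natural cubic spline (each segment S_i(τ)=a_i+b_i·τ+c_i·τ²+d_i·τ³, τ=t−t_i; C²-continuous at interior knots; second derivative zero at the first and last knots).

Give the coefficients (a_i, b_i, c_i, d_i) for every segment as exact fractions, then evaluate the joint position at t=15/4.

  seg 0: a=2 b=343/309 c=0 d=-34/2781
  seg 1: a=5 b=241/309 c=-34/309 d=-551/2781
  seg 2: a=1 b=-1616/309 c=-195/103 d=1859/1236
  seg 3: a=-5 b=1621/309 c=1469/206 d=-1469/618
S(15/4) = 35857/6592

Δ: Δ0=1, Δ1=-4/3, Δ2=-3, Δ3=10
row 1: diag=12, rhs=-14; c'=1/4, d'=-7/6
row 2: denom=10−3·1/4=37/4; d'=(-10−3·-7/6)/(37/4)=-26/37
row 3: denom=6−2·8/37=206/37; d'=(78−2·-26/37)/(206/37)=1469/103
back: M3=1469/103
back: M2=-26/37−8/37·1469/103=-390/103
back: M1=-7/6−1/4·-390/103=-68/309
M: M0=0, M1=-68/309, M2=-390/103, M3=1469/103, M4=0
seg 0: a=2, c=M0/2=0, d=(M1−M0)/(6·3)=-34/2781, b=Δ0−h0·(2M0+M1)/6=343/309
seg 1: a=5, c=M1/2=-34/309, d=(M2−M1)/(6·3)=-551/2781, b=Δ1−h1·(2M1+M2)/6=241/309
seg 2: a=1, c=M2/2=-195/103, d=(M3−M2)/(6·2)=1859/1236, b=Δ2−h2·(2M2+M3)/6=-1616/309
seg 3: a=-5, c=M3/2=1469/206, d=(M4−M3)/(6·1)=-1469/618, b=Δ3−h3·(2M3+M4)/6=1621/309
t_q=15/4 → seg 1, τ=3/4; S=5+241/309·τ+-34/309·τ²+-551/2781·τ³=35857/6592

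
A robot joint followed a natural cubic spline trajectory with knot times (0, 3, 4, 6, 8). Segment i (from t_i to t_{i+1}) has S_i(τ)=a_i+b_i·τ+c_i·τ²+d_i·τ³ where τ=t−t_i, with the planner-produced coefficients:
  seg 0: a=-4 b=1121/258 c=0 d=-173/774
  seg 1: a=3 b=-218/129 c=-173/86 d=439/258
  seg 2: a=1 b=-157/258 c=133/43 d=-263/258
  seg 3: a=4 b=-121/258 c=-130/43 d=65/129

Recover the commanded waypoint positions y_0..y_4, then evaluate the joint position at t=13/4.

y_0=-4 y_1=3 y_2=1 y_3=4 y_4=-5
S(13/4) = 13641/5504

y_0 = S_0(0) = a_0 = -4
y_1 = S_1(0) = a_1 = 3
y_2 = S_2(0) = a_2 = 1
y_3 = S_3(0) = a_3 = 4
y_4 = S_3(2) = -5
t_q=13/4 is in segment 1 (τ=1/4); S_1(τ)=13641/5504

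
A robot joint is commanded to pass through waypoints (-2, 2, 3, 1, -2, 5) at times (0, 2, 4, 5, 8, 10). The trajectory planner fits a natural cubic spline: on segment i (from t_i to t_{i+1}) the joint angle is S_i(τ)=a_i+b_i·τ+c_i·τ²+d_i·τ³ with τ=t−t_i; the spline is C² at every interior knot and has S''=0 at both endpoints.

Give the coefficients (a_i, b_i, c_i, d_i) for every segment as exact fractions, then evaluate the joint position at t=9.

Δ: Δ0=2, Δ1=1/2, Δ2=-2, Δ3=-1, Δ4=7/2
row 1: diag=8, rhs=-9; c'=1/4, d'=-9/8
row 2: denom=6−2·1/4=11/2; d'=(-15−2·-9/8)/(11/2)=-51/22
row 3: denom=8−1·2/11=86/11; d'=(6−1·-51/22)/(86/11)=183/172
row 4: denom=10−3·33/86=761/86; d'=(27−3·183/172)/(761/86)=4095/1522
back: M4=4095/1522
back: M3=183/172−33/86·4095/1522=24/761
back: M2=-51/22−2/11·24/761=-3537/1522
back: M1=-9/8−1/4·-3537/1522=-414/761
M: M0=0, M1=-414/761, M2=-3537/1522, M3=24/761, M4=4095/1522, M5=0
seg 0: a=-2, c=M0/2=0, d=(M1−M0)/(6·2)=-69/1522, b=Δ0−h0·(2M0+M1)/6=1660/761
seg 1: a=2, c=M1/2=-207/761, d=(M2−M1)/(6·2)=-903/6088, b=Δ1−h1·(2M1+M2)/6=1246/761
seg 2: a=3, c=M2/2=-3537/3044, d=(M3−M2)/(6·1)=1195/3044, b=Δ2−h2·(2M2+M3)/6=-1873/1522
seg 3: a=1, c=M3/2=12/761, d=(M4−M3)/(6·3)=1349/9132, b=Δ3−h3·(2M3+M4)/6=-7235/3044
seg 4: a=-2, c=M4/2=4095/3044, d=(M5−M4)/(6·2)=-1365/6088, b=Δ4−h4·(2M4+M5)/6=2597/1522
t_q=9 → seg 4, τ=1; S=-2+2597/1522·τ+4095/3044·τ²+-1365/6088·τ³=5037/6088

  seg 0: a=-2 b=1660/761 c=0 d=-69/1522
  seg 1: a=2 b=1246/761 c=-207/761 d=-903/6088
  seg 2: a=3 b=-1873/1522 c=-3537/3044 d=1195/3044
  seg 3: a=1 b=-7235/3044 c=12/761 d=1349/9132
  seg 4: a=-2 b=2597/1522 c=4095/3044 d=-1365/6088
S(9) = 5037/6088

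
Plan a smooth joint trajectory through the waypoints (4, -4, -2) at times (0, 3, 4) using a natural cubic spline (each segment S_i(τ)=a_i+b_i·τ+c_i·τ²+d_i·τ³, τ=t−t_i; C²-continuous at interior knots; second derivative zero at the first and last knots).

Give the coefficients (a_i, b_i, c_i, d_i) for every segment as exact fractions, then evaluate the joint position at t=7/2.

Δ: Δ0=-8/3, Δ1=2
row 1: diag=8, rhs=28; c'=1/8, d'=7/2
back: M1=7/2
M: M0=0, M1=7/2, M2=0
seg 0: a=4, c=M0/2=0, d=(M1−M0)/(6·3)=7/36, b=Δ0−h0·(2M0+M1)/6=-53/12
seg 1: a=-4, c=M1/2=7/4, d=(M2−M1)/(6·1)=-7/12, b=Δ1−h1·(2M1+M2)/6=5/6
t_q=7/2 → seg 1, τ=1/2; S=-4+5/6·τ+7/4·τ²+-7/12·τ³=-103/32

  seg 0: a=4 b=-53/12 c=0 d=7/36
  seg 1: a=-4 b=5/6 c=7/4 d=-7/12
S(7/2) = -103/32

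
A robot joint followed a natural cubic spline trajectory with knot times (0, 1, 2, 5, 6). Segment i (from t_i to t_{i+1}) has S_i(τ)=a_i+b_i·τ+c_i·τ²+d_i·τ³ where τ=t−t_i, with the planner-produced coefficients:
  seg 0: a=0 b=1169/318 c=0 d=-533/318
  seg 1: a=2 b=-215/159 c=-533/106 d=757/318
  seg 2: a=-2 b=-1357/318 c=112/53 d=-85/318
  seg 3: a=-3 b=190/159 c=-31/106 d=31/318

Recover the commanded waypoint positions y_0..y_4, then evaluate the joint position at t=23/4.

y_0=0 y_1=2 y_2=-2 y_3=-3 y_4=-2
S(23/4) = -15109/6784

y_0 = S_0(0) = a_0 = 0
y_1 = S_1(0) = a_1 = 2
y_2 = S_2(0) = a_2 = -2
y_3 = S_3(0) = a_3 = -3
y_4 = S_3(1) = -2
t_q=23/4 is in segment 3 (τ=3/4); S_3(τ)=-15109/6784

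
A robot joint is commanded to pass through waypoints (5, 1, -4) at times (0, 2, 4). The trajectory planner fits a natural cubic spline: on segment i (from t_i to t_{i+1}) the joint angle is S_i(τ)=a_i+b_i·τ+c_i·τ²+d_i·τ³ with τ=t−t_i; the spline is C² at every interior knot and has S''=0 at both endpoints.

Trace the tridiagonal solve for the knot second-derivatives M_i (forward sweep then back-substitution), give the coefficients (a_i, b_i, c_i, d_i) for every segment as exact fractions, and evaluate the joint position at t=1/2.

Δ: Δ0=-2, Δ1=-5/2
row 1: diag=8, rhs=-3; c'=1/4, d'=-3/8
back: M1=-3/8
M: M0=0, M1=-3/8, M2=0
seg 0: a=5, c=M0/2=0, d=(M1−M0)/(6·2)=-1/32, b=Δ0−h0·(2M0+M1)/6=-15/8
seg 1: a=1, c=M1/2=-3/16, d=(M2−M1)/(6·2)=1/32, b=Δ1−h1·(2M1+M2)/6=-9/4
t_q=1/2 → seg 0, τ=1/2; S=5+-15/8·τ+0·τ²+-1/32·τ³=1039/256

  seg 0: a=5 b=-15/8 c=0 d=-1/32
  seg 1: a=1 b=-9/4 c=-3/16 d=1/32
S(1/2) = 1039/256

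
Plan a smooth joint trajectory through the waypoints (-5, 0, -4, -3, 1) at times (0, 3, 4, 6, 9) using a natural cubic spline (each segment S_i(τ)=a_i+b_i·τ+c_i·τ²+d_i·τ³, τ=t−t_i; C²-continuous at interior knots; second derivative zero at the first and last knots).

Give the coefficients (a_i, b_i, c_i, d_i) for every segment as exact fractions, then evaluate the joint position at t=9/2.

Δ: Δ0=5/3, Δ1=-4, Δ2=1/2, Δ3=4/3
row 1: diag=8, rhs=-34; c'=1/8, d'=-17/4
row 2: denom=6−1·1/8=47/8; d'=(27−1·-17/4)/(47/8)=250/47
row 3: denom=10−2·16/47=438/47; d'=(5−2·250/47)/(438/47)=-265/438
back: M3=-265/438
back: M2=250/47−16/47·-265/438=1210/219
back: M1=-17/4−1/8·1210/219=-1082/219
M: M0=0, M1=-1082/219, M2=1210/219, M3=-265/438, M4=0
seg 0: a=-5, c=M0/2=0, d=(M1−M0)/(6·3)=-541/1971, b=Δ0−h0·(2M0+M1)/6=302/73
seg 1: a=0, c=M1/2=-541/219, d=(M2−M1)/(6·1)=382/219, b=Δ1−h1·(2M1+M2)/6=-239/73
seg 2: a=-4, c=M2/2=605/219, d=(M3−M2)/(6·2)=-895/1752, b=Δ2−h2·(2M2+M3)/6=-653/219
seg 3: a=-3, c=M3/2=-265/876, d=(M4−M3)/(6·3)=265/7884, b=Δ3−h3·(2M3+M4)/6=283/146
t_q=9/2 → seg 2, τ=1/2; S=-4+-653/219·τ+605/219·τ²+-895/1752·τ³=-22725/4672

  seg 0: a=-5 b=302/73 c=0 d=-541/1971
  seg 1: a=0 b=-239/73 c=-541/219 d=382/219
  seg 2: a=-4 b=-653/219 c=605/219 d=-895/1752
  seg 3: a=-3 b=283/146 c=-265/876 d=265/7884
S(9/2) = -22725/4672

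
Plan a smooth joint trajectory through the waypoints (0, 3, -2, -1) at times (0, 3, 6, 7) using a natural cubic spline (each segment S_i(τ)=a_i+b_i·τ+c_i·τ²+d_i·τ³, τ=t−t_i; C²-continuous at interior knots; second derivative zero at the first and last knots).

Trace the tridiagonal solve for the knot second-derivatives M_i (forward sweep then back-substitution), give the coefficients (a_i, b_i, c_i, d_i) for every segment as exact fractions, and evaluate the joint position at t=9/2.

  seg 0: a=0 b=175/87 c=0 d=-88/783
  seg 1: a=3 b=-89/87 c=-88/87 d=208/783
  seg 2: a=-2 b=7/87 c=40/29 d=-40/87
S(9/2) = 5/58

Δ: Δ0=1, Δ1=-5/3, Δ2=1
row 1: diag=12, rhs=-16; c'=1/4, d'=-4/3
row 2: denom=8−3·1/4=29/4; d'=(16−3·-4/3)/(29/4)=80/29
back: M2=80/29
back: M1=-4/3−1/4·80/29=-176/87
M: M0=0, M1=-176/87, M2=80/29, M3=0
seg 0: a=0, c=M0/2=0, d=(M1−M0)/(6·3)=-88/783, b=Δ0−h0·(2M0+M1)/6=175/87
seg 1: a=3, c=M1/2=-88/87, d=(M2−M1)/(6·3)=208/783, b=Δ1−h1·(2M1+M2)/6=-89/87
seg 2: a=-2, c=M2/2=40/29, d=(M3−M2)/(6·1)=-40/87, b=Δ2−h2·(2M2+M3)/6=7/87
t_q=9/2 → seg 1, τ=3/2; S=3+-89/87·τ+-88/87·τ²+208/783·τ³=5/58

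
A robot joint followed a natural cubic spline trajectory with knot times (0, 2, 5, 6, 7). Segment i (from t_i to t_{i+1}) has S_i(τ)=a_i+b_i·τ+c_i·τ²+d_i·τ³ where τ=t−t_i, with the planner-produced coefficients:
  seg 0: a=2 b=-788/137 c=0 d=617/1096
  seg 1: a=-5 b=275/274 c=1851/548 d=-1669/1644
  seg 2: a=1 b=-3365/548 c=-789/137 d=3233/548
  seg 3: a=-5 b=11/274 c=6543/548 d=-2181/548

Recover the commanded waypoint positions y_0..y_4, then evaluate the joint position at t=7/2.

y_0 = S_0(0) = a_0 = 2
y_1 = S_1(0) = a_1 = -5
y_2 = S_2(0) = a_2 = 1
y_3 = S_3(0) = a_3 = -5
y_4 = S_3(1) = 3
t_q=7/2 is in segment 1 (τ=3/2); S_1(τ)=2977/4384

y_0=2 y_1=-5 y_2=1 y_3=-5 y_4=3
S(7/2) = 2977/4384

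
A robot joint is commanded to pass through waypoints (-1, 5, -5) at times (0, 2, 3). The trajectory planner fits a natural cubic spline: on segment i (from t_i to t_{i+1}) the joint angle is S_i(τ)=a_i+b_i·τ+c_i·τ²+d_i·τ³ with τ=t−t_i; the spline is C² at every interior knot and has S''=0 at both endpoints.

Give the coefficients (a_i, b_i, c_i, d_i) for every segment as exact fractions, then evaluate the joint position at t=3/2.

Δ: Δ0=3, Δ1=-10
row 1: diag=6, rhs=-78; c'=1/6, d'=-13
back: M1=-13
M: M0=0, M1=-13, M2=0
seg 0: a=-1, c=M0/2=0, d=(M1−M0)/(6·2)=-13/12, b=Δ0−h0·(2M0+M1)/6=22/3
seg 1: a=5, c=M1/2=-13/2, d=(M2−M1)/(6·1)=13/6, b=Δ1−h1·(2M1+M2)/6=-17/3
t_q=3/2 → seg 0, τ=3/2; S=-1+22/3·τ+0·τ²+-13/12·τ³=203/32

  seg 0: a=-1 b=22/3 c=0 d=-13/12
  seg 1: a=5 b=-17/3 c=-13/2 d=13/6
S(3/2) = 203/32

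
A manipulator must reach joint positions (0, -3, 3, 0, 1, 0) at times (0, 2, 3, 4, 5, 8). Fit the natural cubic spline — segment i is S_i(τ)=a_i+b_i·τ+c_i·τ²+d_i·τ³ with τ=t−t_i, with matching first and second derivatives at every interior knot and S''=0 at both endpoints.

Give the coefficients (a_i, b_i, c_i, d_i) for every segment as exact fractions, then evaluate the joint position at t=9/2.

Δ: Δ0=-3/2, Δ1=6, Δ2=-3, Δ3=1, Δ4=-1/3
row 1: diag=6, rhs=45; c'=1/6, d'=15/2
row 2: denom=4−1·1/6=23/6; d'=(-54−1·15/2)/(23/6)=-369/23
row 3: denom=4−1·6/23=86/23; d'=(24−1·-369/23)/(86/23)=921/86
row 4: denom=8−1·23/86=665/86; d'=(-8−1·921/86)/(665/86)=-1609/665
back: M4=-1609/665
back: M3=921/86−23/86·-1609/665=7552/665
back: M2=-369/23−6/23·7552/665=-12639/665
back: M1=15/2−1/6·-12639/665=7094/665
M: M0=0, M1=7094/665, M2=-12639/665, M3=7552/665, M4=-1609/665, M5=0
seg 0: a=0, c=M0/2=0, d=(M1−M0)/(6·2)=3547/3990, b=Δ0−h0·(2M0+M1)/6=-20173/3990
seg 1: a=-3, c=M1/2=3547/665, d=(M2−M1)/(6·1)=-2819/570, b=Δ1−h1·(2M1+M2)/6=22391/3990
seg 2: a=3, c=M2/2=-12639/1330, d=(M3−M2)/(6·1)=20191/3990, b=Δ2−h2·(2M2+M3)/6=2878/1995
seg 3: a=0, c=M3/2=3776/665, d=(M4−M3)/(6·1)=-9161/3990, b=Δ3−h3·(2M3+M4)/6=-1901/798
seg 4: a=1, c=M4/2=-1609/1330, d=(M5−M4)/(6·3)=1609/11970, b=Δ4−h4·(2M4+M5)/6=4162/1995
t_q=9/2 → seg 3, τ=1/2; S=0+-1901/798·τ+3776/665·τ²+-9161/3990·τ³=-89/1520

  seg 0: a=0 b=-20173/3990 c=0 d=3547/3990
  seg 1: a=-3 b=22391/3990 c=3547/665 d=-2819/570
  seg 2: a=3 b=2878/1995 c=-12639/1330 d=20191/3990
  seg 3: a=0 b=-1901/798 c=3776/665 d=-9161/3990
  seg 4: a=1 b=4162/1995 c=-1609/1330 d=1609/11970
S(9/2) = -89/1520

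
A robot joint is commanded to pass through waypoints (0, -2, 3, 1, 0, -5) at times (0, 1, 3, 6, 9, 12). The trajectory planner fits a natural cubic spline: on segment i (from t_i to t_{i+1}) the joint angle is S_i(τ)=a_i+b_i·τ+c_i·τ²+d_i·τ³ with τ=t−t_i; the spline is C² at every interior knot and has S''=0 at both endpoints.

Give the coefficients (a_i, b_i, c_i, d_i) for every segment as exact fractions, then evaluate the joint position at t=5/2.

Δ: Δ0=-2, Δ1=5/2, Δ2=-2/3, Δ3=-1/3, Δ4=-5/3
row 1: diag=6, rhs=27; c'=1/3, d'=9/2
row 2: denom=10−2·1/3=28/3; d'=(-19−2·9/2)/(28/3)=-3
row 3: denom=12−3·9/28=309/28; d'=(2−3·-3)/(309/28)=308/309
row 4: denom=12−3·28/103=1152/103; d'=(-8−3·308/309)/(1152/103)=-283/288
back: M4=-283/288
back: M3=308/309−28/103·-283/288=91/72
back: M2=-3−9/28·91/72=-109/32
back: M1=9/2−1/3·-109/32=541/96
M: M0=0, M1=541/96, M2=-109/32, M3=91/72, M4=-283/288, M5=0
seg 0: a=0, c=M0/2=0, d=(M1−M0)/(6·1)=541/576, b=Δ0−h0·(2M0+M1)/6=-1693/576
seg 1: a=-2, c=M1/2=541/192, d=(M2−M1)/(6·2)=-217/288, b=Δ1−h1·(2M1+M2)/6=-35/288
seg 2: a=3, c=M2/2=-109/64, d=(M3−M2)/(6·3)=1345/5184, b=Δ2−h2·(2M2+M3)/6=607/288
seg 3: a=1, c=M3/2=91/144, d=(M4−M3)/(6·3)=-647/5184, b=Δ3−h3·(2M3+M4)/6=-637/576
seg 4: a=0, c=M4/2=-283/576, d=(M5−M4)/(6·3)=283/5184, b=Δ4−h4·(2M4+M5)/6=-197/288
t_q=5/2 → seg 1, τ=3/2; S=-2+-35/288·τ+541/192·τ²+-217/288·τ³=155/96

  seg 0: a=0 b=-1693/576 c=0 d=541/576
  seg 1: a=-2 b=-35/288 c=541/192 d=-217/288
  seg 2: a=3 b=607/288 c=-109/64 d=1345/5184
  seg 3: a=1 b=-637/576 c=91/144 d=-647/5184
  seg 4: a=0 b=-197/288 c=-283/576 d=283/5184
S(5/2) = 155/96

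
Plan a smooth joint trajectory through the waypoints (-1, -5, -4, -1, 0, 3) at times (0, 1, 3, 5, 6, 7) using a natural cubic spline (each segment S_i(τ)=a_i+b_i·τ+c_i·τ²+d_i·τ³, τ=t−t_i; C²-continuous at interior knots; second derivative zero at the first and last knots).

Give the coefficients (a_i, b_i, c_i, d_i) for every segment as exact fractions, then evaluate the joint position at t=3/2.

Δ: Δ0=-4, Δ1=1/2, Δ2=3/2, Δ3=1, Δ4=3
row 1: diag=6, rhs=27; c'=1/3, d'=9/2
row 2: denom=8−2·1/3=22/3; d'=(6−2·9/2)/(22/3)=-9/22
row 3: denom=6−2·3/11=60/11; d'=(-3−2·-9/22)/(60/11)=-2/5
row 4: denom=4−1·11/60=229/60; d'=(12−1·-2/5)/(229/60)=744/229
back: M4=744/229
back: M3=-2/5−11/60·744/229=-228/229
back: M2=-9/22−3/11·-228/229=-63/458
back: M1=9/2−1/3·-63/458=1041/229
M: M0=0, M1=1041/229, M2=-63/458, M3=-228/229, M4=744/229, M5=0
seg 0: a=-1, c=M0/2=0, d=(M1−M0)/(6·1)=347/458, b=Δ0−h0·(2M0+M1)/6=-2179/458
seg 1: a=-5, c=M1/2=1041/458, d=(M2−M1)/(6·2)=-715/1832, b=Δ1−h1·(2M1+M2)/6=-569/229
seg 2: a=-4, c=M2/2=-63/916, d=(M3−M2)/(6·2)=-131/1832, b=Δ2−h2·(2M2+M3)/6=881/458
seg 3: a=-1, c=M3/2=-114/229, d=(M4−M3)/(6·1)=162/229, b=Δ3−h3·(2M3+M4)/6=181/229
seg 4: a=0, c=M4/2=372/229, d=(M5−M4)/(6·1)=-124/229, b=Δ4−h4·(2M4+M5)/6=439/229
t_q=3/2 → seg 1, τ=1/2; S=-5+-569/229·τ+1041/458·τ²+-715/1832·τ³=-83875/14656

  seg 0: a=-1 b=-2179/458 c=0 d=347/458
  seg 1: a=-5 b=-569/229 c=1041/458 d=-715/1832
  seg 2: a=-4 b=881/458 c=-63/916 d=-131/1832
  seg 3: a=-1 b=181/229 c=-114/229 d=162/229
  seg 4: a=0 b=439/229 c=372/229 d=-124/229
S(3/2) = -83875/14656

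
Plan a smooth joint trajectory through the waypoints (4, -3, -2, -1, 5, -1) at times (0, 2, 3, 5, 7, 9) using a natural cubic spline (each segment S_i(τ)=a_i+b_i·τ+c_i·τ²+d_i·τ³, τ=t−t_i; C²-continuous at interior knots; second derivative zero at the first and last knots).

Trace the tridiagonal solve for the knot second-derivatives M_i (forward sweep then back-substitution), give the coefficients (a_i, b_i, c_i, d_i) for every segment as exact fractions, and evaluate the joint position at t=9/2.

  seg 0: a=4 b=-4909/954 c=0 d=785/1908
  seg 1: a=-3 b=-199/954 c=785/318 d=-601/477
  seg 2: a=-2 b=905/954 c=-139/106 d=1037/1908
  seg 3: a=-1 b=2123/954 c=310/159 d=-2981/3816
  seg 4: a=5 b=310/477 c=-1741/636 d=1741/3816
S(9/2) = -8615/5088

Δ: Δ0=-7/2, Δ1=1, Δ2=1/2, Δ3=3, Δ4=-3
row 1: diag=6, rhs=27; c'=1/6, d'=9/2
row 2: denom=6−1·1/6=35/6; d'=(-3−1·9/2)/(35/6)=-9/7
row 3: denom=8−2·12/35=256/35; d'=(15−2·-9/7)/(256/35)=615/256
row 4: denom=8−2·35/128=477/64; d'=(-36−2·615/256)/(477/64)=-1741/318
back: M4=-1741/318
back: M3=615/256−35/128·-1741/318=620/159
back: M2=-9/7−12/35·620/159=-139/53
back: M1=9/2−1/6·-139/53=785/159
M: M0=0, M1=785/159, M2=-139/53, M3=620/159, M4=-1741/318, M5=0
seg 0: a=4, c=M0/2=0, d=(M1−M0)/(6·2)=785/1908, b=Δ0−h0·(2M0+M1)/6=-4909/954
seg 1: a=-3, c=M1/2=785/318, d=(M2−M1)/(6·1)=-601/477, b=Δ1−h1·(2M1+M2)/6=-199/954
seg 2: a=-2, c=M2/2=-139/106, d=(M3−M2)/(6·2)=1037/1908, b=Δ2−h2·(2M2+M3)/6=905/954
seg 3: a=-1, c=M3/2=310/159, d=(M4−M3)/(6·2)=-2981/3816, b=Δ3−h3·(2M3+M4)/6=2123/954
seg 4: a=5, c=M4/2=-1741/636, d=(M5−M4)/(6·2)=1741/3816, b=Δ4−h4·(2M4+M5)/6=310/477
t_q=9/2 → seg 2, τ=3/2; S=-2+905/954·τ+-139/106·τ²+1037/1908·τ³=-8615/5088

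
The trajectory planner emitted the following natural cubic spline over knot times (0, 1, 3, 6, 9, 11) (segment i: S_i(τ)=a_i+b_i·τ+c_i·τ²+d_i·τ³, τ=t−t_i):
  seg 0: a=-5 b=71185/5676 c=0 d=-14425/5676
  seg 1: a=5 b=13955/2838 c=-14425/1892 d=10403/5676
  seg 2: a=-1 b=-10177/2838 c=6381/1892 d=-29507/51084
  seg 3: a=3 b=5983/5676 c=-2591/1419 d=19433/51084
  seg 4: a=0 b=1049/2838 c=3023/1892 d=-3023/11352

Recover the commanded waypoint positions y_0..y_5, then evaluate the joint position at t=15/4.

y_0 = S_0(0) = a_0 = -5
y_1 = S_1(0) = a_1 = 5
y_2 = S_2(0) = a_2 = -1
y_3 = S_3(0) = a_3 = 3
y_4 = S_4(0) = a_4 = 0
y_5 = S_4(2) = 5
t_q=15/4 is in segment 2 (τ=3/4); S_2(τ)=-22413/11008

y_0=-5 y_1=5 y_2=-1 y_3=3 y_4=0 y_5=5
S(15/4) = -22413/11008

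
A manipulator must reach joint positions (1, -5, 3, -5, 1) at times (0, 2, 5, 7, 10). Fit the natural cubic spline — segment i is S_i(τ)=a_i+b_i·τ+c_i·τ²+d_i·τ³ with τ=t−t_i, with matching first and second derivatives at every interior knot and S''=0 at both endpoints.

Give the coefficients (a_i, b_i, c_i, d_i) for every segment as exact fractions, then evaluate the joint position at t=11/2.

  seg 0: a=1 b=-139/29 c=0 d=13/29
  seg 1: a=-5 b=17/29 c=78/29 d=-521/783
  seg 2: a=3 b=-36/29 c=-287/87 d=167/174
  seg 3: a=-5 b=-254/87 c=214/87 d=-214/783
S(11/2) = 777/464

Δ: Δ0=-3, Δ1=8/3, Δ2=-4, Δ3=2
row 1: diag=10, rhs=34; c'=3/10, d'=17/5
row 2: denom=10−3·3/10=91/10; d'=(-40−3·17/5)/(91/10)=-502/91
row 3: denom=10−2·20/91=870/91; d'=(36−2·-502/91)/(870/91)=428/87
back: M3=428/87
back: M2=-502/91−20/91·428/87=-574/87
back: M1=17/5−3/10·-574/87=156/29
M: M0=0, M1=156/29, M2=-574/87, M3=428/87, M4=0
seg 0: a=1, c=M0/2=0, d=(M1−M0)/(6·2)=13/29, b=Δ0−h0·(2M0+M1)/6=-139/29
seg 1: a=-5, c=M1/2=78/29, d=(M2−M1)/(6·3)=-521/783, b=Δ1−h1·(2M1+M2)/6=17/29
seg 2: a=3, c=M2/2=-287/87, d=(M3−M2)/(6·2)=167/174, b=Δ2−h2·(2M2+M3)/6=-36/29
seg 3: a=-5, c=M3/2=214/87, d=(M4−M3)/(6·3)=-214/783, b=Δ3−h3·(2M3+M4)/6=-254/87
t_q=11/2 → seg 2, τ=1/2; S=3+-36/29·τ+-287/87·τ²+167/174·τ³=777/464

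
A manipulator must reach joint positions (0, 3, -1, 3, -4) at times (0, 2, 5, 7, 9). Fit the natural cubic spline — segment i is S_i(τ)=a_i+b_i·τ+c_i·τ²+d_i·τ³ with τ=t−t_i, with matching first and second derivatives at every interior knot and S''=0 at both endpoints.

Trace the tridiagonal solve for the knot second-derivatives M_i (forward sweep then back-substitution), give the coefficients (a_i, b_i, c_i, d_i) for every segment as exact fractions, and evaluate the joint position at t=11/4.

Δ: Δ0=3/2, Δ1=-4/3, Δ2=2, Δ3=-7/2
row 1: diag=10, rhs=-17; c'=3/10, d'=-17/10
row 2: denom=10−3·3/10=91/10; d'=(20−3·-17/10)/(91/10)=251/91
row 3: denom=8−2·20/91=688/91; d'=(-33−2·251/91)/(688/91)=-3505/688
back: M3=-3505/688
back: M2=251/91−20/91·-3505/688=667/172
back: M1=-17/10−3/10·667/172=-985/344
M: M0=0, M1=-985/344, M2=667/172, M3=-3505/688, M4=0
seg 0: a=0, c=M0/2=0, d=(M1−M0)/(6·2)=-985/4128, b=Δ0−h0·(2M0+M1)/6=2533/1032
seg 1: a=3, c=M1/2=-985/688, d=(M2−M1)/(6·3)=773/2064, b=Δ1−h1·(2M1+M2)/6=-211/516
seg 2: a=-1, c=M2/2=667/344, d=(M3−M2)/(6·2)=-6173/8256, b=Δ2−h2·(2M2+M3)/6=2297/2064
seg 3: a=3, c=M3/2=-3505/1376, d=(M4−M3)/(6·2)=3505/8256, b=Δ3−h3·(2M3+M4)/6=-107/1032
t_q=11/4 → seg 1, τ=3/4; S=3+-211/516·τ+-985/688·τ²+773/2064·τ³=90089/44032

  seg 0: a=0 b=2533/1032 c=0 d=-985/4128
  seg 1: a=3 b=-211/516 c=-985/688 d=773/2064
  seg 2: a=-1 b=2297/2064 c=667/344 d=-6173/8256
  seg 3: a=3 b=-107/1032 c=-3505/1376 d=3505/8256
S(11/4) = 90089/44032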